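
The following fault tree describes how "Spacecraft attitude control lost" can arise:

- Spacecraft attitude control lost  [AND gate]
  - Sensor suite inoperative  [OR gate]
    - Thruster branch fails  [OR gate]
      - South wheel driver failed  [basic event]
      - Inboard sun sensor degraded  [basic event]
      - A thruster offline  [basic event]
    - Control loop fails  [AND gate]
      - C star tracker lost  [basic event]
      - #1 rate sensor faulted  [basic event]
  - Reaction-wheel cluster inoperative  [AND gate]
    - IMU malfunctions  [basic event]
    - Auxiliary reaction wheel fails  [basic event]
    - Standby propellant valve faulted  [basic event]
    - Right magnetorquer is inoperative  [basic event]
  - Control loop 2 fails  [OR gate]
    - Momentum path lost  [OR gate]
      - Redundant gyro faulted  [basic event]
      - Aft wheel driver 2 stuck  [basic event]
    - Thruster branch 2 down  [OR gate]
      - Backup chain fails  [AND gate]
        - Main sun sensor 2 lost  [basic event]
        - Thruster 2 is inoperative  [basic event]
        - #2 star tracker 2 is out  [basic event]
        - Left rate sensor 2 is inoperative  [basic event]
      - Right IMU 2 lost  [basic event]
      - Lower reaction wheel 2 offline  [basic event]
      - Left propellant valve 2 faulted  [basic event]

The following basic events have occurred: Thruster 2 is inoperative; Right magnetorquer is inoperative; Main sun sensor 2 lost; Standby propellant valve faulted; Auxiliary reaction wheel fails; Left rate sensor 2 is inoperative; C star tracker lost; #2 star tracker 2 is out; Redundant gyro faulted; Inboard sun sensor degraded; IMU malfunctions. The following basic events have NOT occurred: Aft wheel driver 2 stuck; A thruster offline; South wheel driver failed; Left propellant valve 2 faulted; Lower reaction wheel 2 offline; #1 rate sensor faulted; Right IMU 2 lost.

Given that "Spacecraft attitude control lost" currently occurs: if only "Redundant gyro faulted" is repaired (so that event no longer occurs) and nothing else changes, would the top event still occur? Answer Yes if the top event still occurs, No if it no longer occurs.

Counterfactual: set "Redundant gyro faulted" to not occurred.
Thruster branch fails [OR]: South wheel driver failed=not, Inboard sun sensor degraded=occurs, A thruster offline=not → at least one input occurs → occurs.
Control loop fails [AND]: C star tracker lost=occurs, #1 rate sensor faulted=not → not all inputs occur → does not occur.
Sensor suite inoperative [OR]: Thruster branch fails=occurs, Control loop fails=not → at least one input occurs → occurs.
Reaction-wheel cluster inoperative [AND]: IMU malfunctions=occurs, Auxiliary reaction wheel fails=occurs, Standby propellant valve faulted=occurs, Right magnetorquer is inoperative=occurs → all inputs occur → occurs.
Momentum path lost [OR]: Redundant gyro faulted=not, Aft wheel driver 2 stuck=not → no input occurs → does not occur.
Backup chain fails [AND]: Main sun sensor 2 lost=occurs, Thruster 2 is inoperative=occurs, #2 star tracker 2 is out=occurs, Left rate sensor 2 is inoperative=occurs → all inputs occur → occurs.
Thruster branch 2 down [OR]: Backup chain fails=occurs, Right IMU 2 lost=not, Lower reaction wheel 2 offline=not, Left propellant valve 2 faulted=not → at least one input occurs → occurs.
Control loop 2 fails [OR]: Momentum path lost=not, Thruster branch 2 down=occurs → at least one input occurs → occurs.
Spacecraft attitude control lost [AND]: Sensor suite inoperative=occurs, Reaction-wheel cluster inoperative=occurs, Control loop 2 fails=occurs → all inputs occur → occurs.

Yes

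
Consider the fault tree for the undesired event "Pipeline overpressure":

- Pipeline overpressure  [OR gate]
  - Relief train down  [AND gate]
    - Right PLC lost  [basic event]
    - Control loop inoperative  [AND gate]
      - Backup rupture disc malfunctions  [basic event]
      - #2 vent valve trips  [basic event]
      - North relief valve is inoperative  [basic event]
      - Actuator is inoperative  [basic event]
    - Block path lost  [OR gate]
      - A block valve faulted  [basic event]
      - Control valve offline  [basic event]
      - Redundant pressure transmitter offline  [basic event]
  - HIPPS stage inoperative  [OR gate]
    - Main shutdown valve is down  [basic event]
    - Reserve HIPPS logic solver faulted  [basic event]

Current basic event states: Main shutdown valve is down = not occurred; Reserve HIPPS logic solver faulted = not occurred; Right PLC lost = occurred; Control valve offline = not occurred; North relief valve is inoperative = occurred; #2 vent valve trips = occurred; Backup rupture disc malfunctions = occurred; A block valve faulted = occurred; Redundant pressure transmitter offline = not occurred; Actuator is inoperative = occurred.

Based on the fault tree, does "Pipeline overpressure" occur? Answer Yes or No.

Yes

Control loop inoperative [AND]: Backup rupture disc malfunctions=occurs, #2 vent valve trips=occurs, North relief valve is inoperative=occurs, Actuator is inoperative=occurs → all inputs occur → occurs.
Block path lost [OR]: A block valve faulted=occurs, Control valve offline=not, Redundant pressure transmitter offline=not → at least one input occurs → occurs.
Relief train down [AND]: Right PLC lost=occurs, Control loop inoperative=occurs, Block path lost=occurs → all inputs occur → occurs.
HIPPS stage inoperative [OR]: Main shutdown valve is down=not, Reserve HIPPS logic solver faulted=not → no input occurs → does not occur.
Pipeline overpressure [OR]: Relief train down=occurs, HIPPS stage inoperative=not → at least one input occurs → occurs.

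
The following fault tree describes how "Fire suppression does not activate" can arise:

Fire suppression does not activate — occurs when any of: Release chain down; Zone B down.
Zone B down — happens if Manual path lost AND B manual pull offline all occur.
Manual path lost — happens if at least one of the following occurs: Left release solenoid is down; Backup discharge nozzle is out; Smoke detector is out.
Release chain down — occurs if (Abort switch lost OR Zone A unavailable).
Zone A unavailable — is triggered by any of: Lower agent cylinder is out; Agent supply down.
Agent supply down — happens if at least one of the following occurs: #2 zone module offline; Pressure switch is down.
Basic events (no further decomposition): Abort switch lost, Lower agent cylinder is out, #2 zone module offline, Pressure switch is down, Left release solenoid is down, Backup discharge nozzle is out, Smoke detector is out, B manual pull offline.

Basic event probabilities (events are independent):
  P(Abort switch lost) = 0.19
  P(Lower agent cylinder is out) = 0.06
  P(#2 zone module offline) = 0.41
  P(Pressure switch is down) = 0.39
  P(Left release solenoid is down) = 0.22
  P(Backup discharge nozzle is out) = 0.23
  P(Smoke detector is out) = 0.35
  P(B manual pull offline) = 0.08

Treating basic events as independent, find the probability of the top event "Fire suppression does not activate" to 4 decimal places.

P(Agent supply down) [OR] = 1 − (1−0.41) × (1−0.39) = 0.640100
P(Zone A unavailable) [OR] = 1 − (1−0.06) × (1−0.640100) = 0.661694
P(Release chain down) [OR] = 1 − (1−0.19) × (1−0.661694) = 0.725972
P(Manual path lost) [OR] = 1 − (1−0.22) × (1−0.23) × (1−0.35) = 0.609610
P(Zone B down) [AND] = 0.609610 × 0.08 = 0.048769
P(Fire suppression does not activate) [OR] = 1 − (1−0.725972) × (1−0.048769) = 0.739336
Rounded to 4 decimal places: P(Fire suppression does not activate) ≈ 0.7393.

0.7393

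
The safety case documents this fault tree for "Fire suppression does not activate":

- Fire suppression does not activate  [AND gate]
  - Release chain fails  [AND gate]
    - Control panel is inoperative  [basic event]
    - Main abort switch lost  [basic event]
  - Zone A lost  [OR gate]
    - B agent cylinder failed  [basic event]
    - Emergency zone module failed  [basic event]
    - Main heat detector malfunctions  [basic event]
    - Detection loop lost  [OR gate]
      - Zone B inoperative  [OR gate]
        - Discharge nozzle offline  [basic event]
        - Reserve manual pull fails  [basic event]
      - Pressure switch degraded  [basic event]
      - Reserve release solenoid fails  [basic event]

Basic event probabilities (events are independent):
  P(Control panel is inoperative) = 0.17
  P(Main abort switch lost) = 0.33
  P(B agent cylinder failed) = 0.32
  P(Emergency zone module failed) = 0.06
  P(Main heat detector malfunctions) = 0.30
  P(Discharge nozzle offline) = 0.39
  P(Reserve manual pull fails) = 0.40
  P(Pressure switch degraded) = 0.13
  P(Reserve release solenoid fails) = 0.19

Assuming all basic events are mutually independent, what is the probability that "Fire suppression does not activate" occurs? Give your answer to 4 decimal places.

P(Release chain fails) [AND] = 0.17 × 0.33 = 0.056100
P(Zone B inoperative) [OR] = 1 − (1−0.39) × (1−0.40) = 0.634000
P(Detection loop lost) [OR] = 1 − (1−0.634000) × (1−0.13) × (1−0.19) = 0.742080
P(Zone A lost) [OR] = 1 − (1−0.32) × (1−0.06) × (1−0.30) × (1−0.742080) = 0.884596
P(Fire suppression does not activate) [AND] = 0.056100 × 0.884596 = 0.049626
Rounded to 4 decimal places: P(Fire suppression does not activate) ≈ 0.0496.

0.0496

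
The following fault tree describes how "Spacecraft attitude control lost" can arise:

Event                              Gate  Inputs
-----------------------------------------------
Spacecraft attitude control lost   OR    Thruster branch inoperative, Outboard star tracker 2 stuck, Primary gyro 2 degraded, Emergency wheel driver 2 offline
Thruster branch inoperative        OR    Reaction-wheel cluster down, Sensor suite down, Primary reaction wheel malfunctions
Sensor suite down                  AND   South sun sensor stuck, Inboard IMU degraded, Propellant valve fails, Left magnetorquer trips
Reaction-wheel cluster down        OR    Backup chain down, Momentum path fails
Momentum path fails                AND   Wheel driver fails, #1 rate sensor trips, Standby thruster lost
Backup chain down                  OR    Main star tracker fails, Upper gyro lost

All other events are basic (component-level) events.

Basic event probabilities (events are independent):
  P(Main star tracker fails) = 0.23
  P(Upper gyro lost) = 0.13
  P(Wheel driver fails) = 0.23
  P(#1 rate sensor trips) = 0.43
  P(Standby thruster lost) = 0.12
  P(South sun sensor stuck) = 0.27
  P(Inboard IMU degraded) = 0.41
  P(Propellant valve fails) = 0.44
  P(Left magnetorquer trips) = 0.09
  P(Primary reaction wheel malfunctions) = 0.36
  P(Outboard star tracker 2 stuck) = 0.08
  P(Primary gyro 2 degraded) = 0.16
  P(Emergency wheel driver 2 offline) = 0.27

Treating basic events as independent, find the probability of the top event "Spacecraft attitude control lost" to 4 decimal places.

0.7620

P(Backup chain down) [OR] = 1 − (1−0.23) × (1−0.13) = 0.330100
P(Momentum path fails) [AND] = 0.23 × 0.43 × 0.12 = 0.011868
P(Reaction-wheel cluster down) [OR] = 1 − (1−0.330100) × (1−0.011868) = 0.338050
P(Sensor suite down) [AND] = 0.27 × 0.41 × 0.44 × 0.09 = 0.004384
P(Thruster branch inoperative) [OR] = 1 − (1−0.338050) × (1−0.004384) × (1−0.36) = 0.578209
P(Spacecraft attitude control lost) [OR] = 1 − (1−0.578209) × (1−0.08) × (1−0.16) × (1−0.27) = 0.762049
Rounded to 4 decimal places: P(Spacecraft attitude control lost) ≈ 0.7620.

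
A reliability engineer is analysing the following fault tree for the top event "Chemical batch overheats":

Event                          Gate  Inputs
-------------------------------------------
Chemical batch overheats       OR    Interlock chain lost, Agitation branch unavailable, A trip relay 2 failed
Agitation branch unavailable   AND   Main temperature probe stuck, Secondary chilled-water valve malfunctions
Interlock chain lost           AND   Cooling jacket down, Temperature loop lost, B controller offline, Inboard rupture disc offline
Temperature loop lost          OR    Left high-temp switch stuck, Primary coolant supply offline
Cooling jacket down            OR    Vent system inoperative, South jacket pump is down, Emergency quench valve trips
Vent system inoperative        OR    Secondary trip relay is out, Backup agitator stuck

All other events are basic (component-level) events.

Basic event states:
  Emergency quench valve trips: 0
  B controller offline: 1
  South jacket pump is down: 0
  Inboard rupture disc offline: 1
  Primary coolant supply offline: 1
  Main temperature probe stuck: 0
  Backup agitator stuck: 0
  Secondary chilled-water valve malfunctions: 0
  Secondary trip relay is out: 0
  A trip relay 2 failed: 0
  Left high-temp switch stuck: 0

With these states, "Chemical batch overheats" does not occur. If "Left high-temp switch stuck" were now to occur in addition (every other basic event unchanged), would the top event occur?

No

Counterfactual: set "Left high-temp switch stuck" to occurred.
Vent system inoperative [OR]: Secondary trip relay is out=not, Backup agitator stuck=not → no input occurs → does not occur.
Cooling jacket down [OR]: Vent system inoperative=not, South jacket pump is down=not, Emergency quench valve trips=not → no input occurs → does not occur.
Temperature loop lost [OR]: Left high-temp switch stuck=occurs, Primary coolant supply offline=occurs → at least one input occurs → occurs.
Interlock chain lost [AND]: Cooling jacket down=not, Temperature loop lost=occurs, B controller offline=occurs, Inboard rupture disc offline=occurs → not all inputs occur → does not occur.
Agitation branch unavailable [AND]: Main temperature probe stuck=not, Secondary chilled-water valve malfunctions=not → not all inputs occur → does not occur.
Chemical batch overheats [OR]: Interlock chain lost=not, Agitation branch unavailable=not, A trip relay 2 failed=not → no input occurs → does not occur.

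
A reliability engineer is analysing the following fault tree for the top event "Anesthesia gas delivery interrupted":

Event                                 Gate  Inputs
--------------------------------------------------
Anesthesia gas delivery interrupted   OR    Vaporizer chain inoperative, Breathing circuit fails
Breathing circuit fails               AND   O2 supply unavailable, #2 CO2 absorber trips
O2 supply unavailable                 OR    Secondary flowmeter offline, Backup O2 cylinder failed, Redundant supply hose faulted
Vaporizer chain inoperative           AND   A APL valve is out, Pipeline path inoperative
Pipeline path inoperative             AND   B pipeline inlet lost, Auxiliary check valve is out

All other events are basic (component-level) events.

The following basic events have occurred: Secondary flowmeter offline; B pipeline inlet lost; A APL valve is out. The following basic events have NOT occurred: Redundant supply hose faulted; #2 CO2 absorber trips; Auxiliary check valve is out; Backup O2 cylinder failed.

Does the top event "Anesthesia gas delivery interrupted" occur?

Pipeline path inoperative [AND]: B pipeline inlet lost=occurs, Auxiliary check valve is out=not → not all inputs occur → does not occur.
Vaporizer chain inoperative [AND]: A APL valve is out=occurs, Pipeline path inoperative=not → not all inputs occur → does not occur.
O2 supply unavailable [OR]: Secondary flowmeter offline=occurs, Backup O2 cylinder failed=not, Redundant supply hose faulted=not → at least one input occurs → occurs.
Breathing circuit fails [AND]: O2 supply unavailable=occurs, #2 CO2 absorber trips=not → not all inputs occur → does not occur.
Anesthesia gas delivery interrupted [OR]: Vaporizer chain inoperative=not, Breathing circuit fails=not → no input occurs → does not occur.

No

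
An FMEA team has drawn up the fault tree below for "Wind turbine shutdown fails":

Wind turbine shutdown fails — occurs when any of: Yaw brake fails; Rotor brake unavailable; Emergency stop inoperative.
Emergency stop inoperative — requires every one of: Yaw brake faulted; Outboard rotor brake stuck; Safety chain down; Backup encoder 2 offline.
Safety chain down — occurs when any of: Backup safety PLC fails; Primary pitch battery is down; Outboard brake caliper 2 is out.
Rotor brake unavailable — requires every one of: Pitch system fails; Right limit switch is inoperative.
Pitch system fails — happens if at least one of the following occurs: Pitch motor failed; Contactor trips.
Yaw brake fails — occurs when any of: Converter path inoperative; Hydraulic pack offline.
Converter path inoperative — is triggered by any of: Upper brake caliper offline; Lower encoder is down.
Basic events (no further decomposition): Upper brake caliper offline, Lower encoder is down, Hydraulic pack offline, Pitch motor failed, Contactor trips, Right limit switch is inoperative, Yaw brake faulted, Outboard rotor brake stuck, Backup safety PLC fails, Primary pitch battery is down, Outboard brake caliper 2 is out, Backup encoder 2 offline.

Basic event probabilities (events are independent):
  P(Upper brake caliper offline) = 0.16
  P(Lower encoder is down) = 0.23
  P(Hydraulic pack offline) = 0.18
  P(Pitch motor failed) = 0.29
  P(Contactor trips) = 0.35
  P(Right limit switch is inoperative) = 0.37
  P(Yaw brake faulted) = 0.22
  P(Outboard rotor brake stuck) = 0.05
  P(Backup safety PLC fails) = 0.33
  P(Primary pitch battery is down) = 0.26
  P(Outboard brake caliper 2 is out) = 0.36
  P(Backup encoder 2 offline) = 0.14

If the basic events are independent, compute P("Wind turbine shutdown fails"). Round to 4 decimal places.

P(Converter path inoperative) [OR] = 1 − (1−0.16) × (1−0.23) = 0.353200
P(Yaw brake fails) [OR] = 1 − (1−0.353200) × (1−0.18) = 0.469624
P(Pitch system fails) [OR] = 1 − (1−0.29) × (1−0.35) = 0.538500
P(Rotor brake unavailable) [AND] = 0.538500 × 0.37 = 0.199245
P(Safety chain down) [OR] = 1 − (1−0.33) × (1−0.26) × (1−0.36) = 0.682688
P(Emergency stop inoperative) [AND] = 0.22 × 0.05 × 0.682688 × 0.14 = 0.001051
P(Wind turbine shutdown fails) [OR] = 1 − (1−0.469624) × (1−0.199245) × (1−0.001051) = 0.575745
Rounded to 4 decimal places: P(Wind turbine shutdown fails) ≈ 0.5757.

0.5757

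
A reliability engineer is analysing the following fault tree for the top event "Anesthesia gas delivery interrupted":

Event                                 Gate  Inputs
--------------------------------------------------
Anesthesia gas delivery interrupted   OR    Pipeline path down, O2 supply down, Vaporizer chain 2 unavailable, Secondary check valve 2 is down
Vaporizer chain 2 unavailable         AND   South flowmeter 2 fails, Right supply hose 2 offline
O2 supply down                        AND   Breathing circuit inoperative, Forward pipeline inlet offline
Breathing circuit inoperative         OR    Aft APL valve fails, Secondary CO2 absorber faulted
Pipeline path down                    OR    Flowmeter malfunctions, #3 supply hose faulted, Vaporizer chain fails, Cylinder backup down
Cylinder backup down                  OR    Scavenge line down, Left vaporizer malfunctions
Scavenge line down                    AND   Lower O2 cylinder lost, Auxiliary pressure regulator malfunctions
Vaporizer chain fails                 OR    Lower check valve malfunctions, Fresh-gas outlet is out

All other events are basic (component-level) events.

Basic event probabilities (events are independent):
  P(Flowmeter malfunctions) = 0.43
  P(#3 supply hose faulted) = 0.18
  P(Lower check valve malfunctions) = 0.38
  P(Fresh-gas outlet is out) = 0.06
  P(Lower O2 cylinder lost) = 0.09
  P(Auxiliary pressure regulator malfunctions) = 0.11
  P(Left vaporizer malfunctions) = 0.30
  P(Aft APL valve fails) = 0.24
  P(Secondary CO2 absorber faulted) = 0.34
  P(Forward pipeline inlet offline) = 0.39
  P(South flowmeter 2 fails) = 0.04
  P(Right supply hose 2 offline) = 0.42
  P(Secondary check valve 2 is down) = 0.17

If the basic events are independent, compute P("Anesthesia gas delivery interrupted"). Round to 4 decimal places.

0.8759

P(Vaporizer chain fails) [OR] = 1 − (1−0.38) × (1−0.06) = 0.417200
P(Scavenge line down) [AND] = 0.09 × 0.11 = 0.009900
P(Cylinder backup down) [OR] = 1 − (1−0.009900) × (1−0.30) = 0.306930
P(Pipeline path down) [OR] = 1 − (1−0.43) × (1−0.18) × (1−0.417200) × (1−0.306930) = 0.811207
P(Breathing circuit inoperative) [OR] = 1 − (1−0.24) × (1−0.34) = 0.498400
P(O2 supply down) [AND] = 0.498400 × 0.39 = 0.194376
P(Vaporizer chain 2 unavailable) [AND] = 0.04 × 0.42 = 0.016800
P(Anesthesia gas delivery interrupted) [OR] = 1 − (1−0.811207) × (1−0.194376) × (1−0.016800) × (1−0.17) = 0.875881
Rounded to 4 decimal places: P(Anesthesia gas delivery interrupted) ≈ 0.8759.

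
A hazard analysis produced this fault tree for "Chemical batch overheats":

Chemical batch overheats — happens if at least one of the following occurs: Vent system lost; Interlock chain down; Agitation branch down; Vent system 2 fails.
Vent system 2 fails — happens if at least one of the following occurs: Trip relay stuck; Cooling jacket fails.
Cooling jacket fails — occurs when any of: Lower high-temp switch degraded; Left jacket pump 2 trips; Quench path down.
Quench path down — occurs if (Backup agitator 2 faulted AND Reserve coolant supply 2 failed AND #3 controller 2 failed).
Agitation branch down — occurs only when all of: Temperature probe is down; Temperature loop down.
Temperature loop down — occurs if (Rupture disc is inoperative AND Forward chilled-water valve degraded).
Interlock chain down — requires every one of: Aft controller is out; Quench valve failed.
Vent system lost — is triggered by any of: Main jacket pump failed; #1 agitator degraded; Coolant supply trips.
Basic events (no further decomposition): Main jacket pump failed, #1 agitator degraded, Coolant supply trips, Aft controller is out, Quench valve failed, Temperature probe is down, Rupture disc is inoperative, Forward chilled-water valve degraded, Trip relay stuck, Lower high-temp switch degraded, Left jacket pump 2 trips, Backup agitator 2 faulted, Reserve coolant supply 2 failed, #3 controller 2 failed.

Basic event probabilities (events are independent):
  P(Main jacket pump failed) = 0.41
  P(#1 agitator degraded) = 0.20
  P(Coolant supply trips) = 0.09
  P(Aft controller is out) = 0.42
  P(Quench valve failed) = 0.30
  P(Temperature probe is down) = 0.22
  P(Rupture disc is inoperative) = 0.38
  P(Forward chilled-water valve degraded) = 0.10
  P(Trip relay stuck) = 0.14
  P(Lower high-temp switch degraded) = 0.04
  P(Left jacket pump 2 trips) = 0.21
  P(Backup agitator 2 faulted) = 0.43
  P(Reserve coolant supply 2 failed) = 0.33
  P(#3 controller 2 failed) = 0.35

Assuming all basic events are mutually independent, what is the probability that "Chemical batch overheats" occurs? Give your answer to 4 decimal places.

0.7693

P(Vent system lost) [OR] = 1 − (1−0.41) × (1−0.20) × (1−0.09) = 0.570480
P(Interlock chain down) [AND] = 0.42 × 0.30 = 0.126000
P(Temperature loop down) [AND] = 0.38 × 0.10 = 0.038000
P(Agitation branch down) [AND] = 0.22 × 0.038000 = 0.008360
P(Quench path down) [AND] = 0.43 × 0.33 × 0.35 = 0.049665
P(Cooling jacket fails) [OR] = 1 − (1−0.04) × (1−0.21) × (1−0.049665) = 0.279266
P(Vent system 2 fails) [OR] = 1 − (1−0.14) × (1−0.279266) = 0.380169
P(Chemical batch overheats) [OR] = 1 − (1−0.570480) × (1−0.126000) × (1−0.008360) × (1−0.380169) = 0.769260
Rounded to 4 decimal places: P(Chemical batch overheats) ≈ 0.7693.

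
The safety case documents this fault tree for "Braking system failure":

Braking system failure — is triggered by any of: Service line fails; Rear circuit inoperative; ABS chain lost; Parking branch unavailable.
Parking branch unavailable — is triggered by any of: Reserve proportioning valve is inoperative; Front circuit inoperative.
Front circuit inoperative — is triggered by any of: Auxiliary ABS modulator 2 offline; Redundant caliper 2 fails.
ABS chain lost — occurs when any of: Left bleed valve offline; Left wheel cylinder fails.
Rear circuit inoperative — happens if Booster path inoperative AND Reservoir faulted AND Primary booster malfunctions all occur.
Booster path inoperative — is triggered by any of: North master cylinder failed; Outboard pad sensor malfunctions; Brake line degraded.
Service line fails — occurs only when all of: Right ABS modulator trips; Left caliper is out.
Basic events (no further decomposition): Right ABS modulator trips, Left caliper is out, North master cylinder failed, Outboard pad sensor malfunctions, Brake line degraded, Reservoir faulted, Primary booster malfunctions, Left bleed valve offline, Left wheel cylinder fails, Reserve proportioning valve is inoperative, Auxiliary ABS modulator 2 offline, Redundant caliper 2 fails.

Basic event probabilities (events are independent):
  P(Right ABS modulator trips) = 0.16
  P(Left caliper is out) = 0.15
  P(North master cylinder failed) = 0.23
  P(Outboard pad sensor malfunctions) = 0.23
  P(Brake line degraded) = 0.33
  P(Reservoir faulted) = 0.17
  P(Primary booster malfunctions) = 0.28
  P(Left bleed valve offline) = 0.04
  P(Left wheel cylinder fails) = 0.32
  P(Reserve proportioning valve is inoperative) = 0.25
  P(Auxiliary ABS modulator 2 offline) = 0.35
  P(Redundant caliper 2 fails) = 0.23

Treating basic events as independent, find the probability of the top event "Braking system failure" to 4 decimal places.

P(Service line fails) [AND] = 0.16 × 0.15 = 0.024000
P(Booster path inoperative) [OR] = 1 − (1−0.23) × (1−0.23) × (1−0.33) = 0.602757
P(Rear circuit inoperative) [AND] = 0.602757 × 0.17 × 0.28 = 0.028691
P(ABS chain lost) [OR] = 1 − (1−0.04) × (1−0.32) = 0.347200
P(Front circuit inoperative) [OR] = 1 − (1−0.35) × (1−0.23) = 0.499500
P(Parking branch unavailable) [OR] = 1 − (1−0.25) × (1−0.499500) = 0.624625
P(Braking system failure) [OR] = 1 − (1−0.024000) × (1−0.028691) × (1−0.347200) × (1−0.624625) = 0.767698
Rounded to 4 decimal places: P(Braking system failure) ≈ 0.7677.

0.7677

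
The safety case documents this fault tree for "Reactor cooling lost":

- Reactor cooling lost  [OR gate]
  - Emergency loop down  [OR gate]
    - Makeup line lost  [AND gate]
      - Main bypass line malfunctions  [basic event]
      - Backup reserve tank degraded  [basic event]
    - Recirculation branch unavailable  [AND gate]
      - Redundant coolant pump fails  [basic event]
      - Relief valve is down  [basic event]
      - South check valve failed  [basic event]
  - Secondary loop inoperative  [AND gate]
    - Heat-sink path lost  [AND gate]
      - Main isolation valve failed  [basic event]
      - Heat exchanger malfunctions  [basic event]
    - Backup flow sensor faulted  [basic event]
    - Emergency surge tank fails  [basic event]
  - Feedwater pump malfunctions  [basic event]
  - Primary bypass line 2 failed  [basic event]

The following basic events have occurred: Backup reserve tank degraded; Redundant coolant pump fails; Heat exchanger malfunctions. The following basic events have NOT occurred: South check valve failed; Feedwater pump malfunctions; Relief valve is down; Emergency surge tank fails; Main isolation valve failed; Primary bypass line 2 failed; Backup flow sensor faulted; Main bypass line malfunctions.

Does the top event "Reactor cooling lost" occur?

Makeup line lost [AND]: Main bypass line malfunctions=not, Backup reserve tank degraded=occurs → not all inputs occur → does not occur.
Recirculation branch unavailable [AND]: Redundant coolant pump fails=occurs, Relief valve is down=not, South check valve failed=not → not all inputs occur → does not occur.
Emergency loop down [OR]: Makeup line lost=not, Recirculation branch unavailable=not → no input occurs → does not occur.
Heat-sink path lost [AND]: Main isolation valve failed=not, Heat exchanger malfunctions=occurs → not all inputs occur → does not occur.
Secondary loop inoperative [AND]: Heat-sink path lost=not, Backup flow sensor faulted=not, Emergency surge tank fails=not → not all inputs occur → does not occur.
Reactor cooling lost [OR]: Emergency loop down=not, Secondary loop inoperative=not, Feedwater pump malfunctions=not, Primary bypass line 2 failed=not → no input occurs → does not occur.

No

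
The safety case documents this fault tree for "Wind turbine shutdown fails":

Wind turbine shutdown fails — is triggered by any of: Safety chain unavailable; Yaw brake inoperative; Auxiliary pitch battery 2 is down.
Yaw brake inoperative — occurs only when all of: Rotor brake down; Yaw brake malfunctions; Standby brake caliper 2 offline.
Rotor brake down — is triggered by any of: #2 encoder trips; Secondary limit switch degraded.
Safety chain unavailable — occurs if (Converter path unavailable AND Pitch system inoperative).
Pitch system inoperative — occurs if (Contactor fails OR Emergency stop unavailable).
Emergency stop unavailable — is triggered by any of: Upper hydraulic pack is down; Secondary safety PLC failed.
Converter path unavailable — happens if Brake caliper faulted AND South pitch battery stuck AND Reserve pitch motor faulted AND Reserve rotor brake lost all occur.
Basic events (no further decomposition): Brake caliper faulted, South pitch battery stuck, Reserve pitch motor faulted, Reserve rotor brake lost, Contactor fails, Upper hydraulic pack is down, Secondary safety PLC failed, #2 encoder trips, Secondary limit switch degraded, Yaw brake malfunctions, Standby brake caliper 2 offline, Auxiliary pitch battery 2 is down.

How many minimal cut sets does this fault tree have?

6

Converter path unavailable [AND]: one cut set from each child combined → 1 × 1 × 1 × 1 = 1 cut set(s).
Emergency stop unavailable [OR]: union of children's cut sets → 2 cut set(s).
Pitch system inoperative [OR]: union of children's cut sets → 3 cut set(s).
Safety chain unavailable [AND]: one cut set from each child combined → 1 × 3 = 3 cut set(s).
Rotor brake down [OR]: union of children's cut sets → 2 cut set(s).
Yaw brake inoperative [AND]: one cut set from each child combined → 2 × 1 × 1 = 2 cut set(s).
Wind turbine shutdown fails [OR]: union of children's cut sets → 6 cut set(s).
Minimal cut sets: {Brake caliper faulted, Contactor fails, Reserve pitch motor faulted, Reserve rotor brake lost, South pitch battery stuck}; {Brake caliper faulted, Reserve pitch motor faulted, Reserve rotor brake lost, South pitch battery stuck, Upper hydraulic pack is down}; {Brake caliper faulted, Reserve pitch motor faulted, Reserve rotor brake lost, Secondary safety PLC failed, South pitch battery stuck}; {#2 encoder trips, Standby brake caliper 2 offline, Yaw brake malfunctions}; {Secondary limit switch degraded, Standby brake caliper 2 offline, Yaw brake malfunctions}; {Auxiliary pitch battery 2 is down}.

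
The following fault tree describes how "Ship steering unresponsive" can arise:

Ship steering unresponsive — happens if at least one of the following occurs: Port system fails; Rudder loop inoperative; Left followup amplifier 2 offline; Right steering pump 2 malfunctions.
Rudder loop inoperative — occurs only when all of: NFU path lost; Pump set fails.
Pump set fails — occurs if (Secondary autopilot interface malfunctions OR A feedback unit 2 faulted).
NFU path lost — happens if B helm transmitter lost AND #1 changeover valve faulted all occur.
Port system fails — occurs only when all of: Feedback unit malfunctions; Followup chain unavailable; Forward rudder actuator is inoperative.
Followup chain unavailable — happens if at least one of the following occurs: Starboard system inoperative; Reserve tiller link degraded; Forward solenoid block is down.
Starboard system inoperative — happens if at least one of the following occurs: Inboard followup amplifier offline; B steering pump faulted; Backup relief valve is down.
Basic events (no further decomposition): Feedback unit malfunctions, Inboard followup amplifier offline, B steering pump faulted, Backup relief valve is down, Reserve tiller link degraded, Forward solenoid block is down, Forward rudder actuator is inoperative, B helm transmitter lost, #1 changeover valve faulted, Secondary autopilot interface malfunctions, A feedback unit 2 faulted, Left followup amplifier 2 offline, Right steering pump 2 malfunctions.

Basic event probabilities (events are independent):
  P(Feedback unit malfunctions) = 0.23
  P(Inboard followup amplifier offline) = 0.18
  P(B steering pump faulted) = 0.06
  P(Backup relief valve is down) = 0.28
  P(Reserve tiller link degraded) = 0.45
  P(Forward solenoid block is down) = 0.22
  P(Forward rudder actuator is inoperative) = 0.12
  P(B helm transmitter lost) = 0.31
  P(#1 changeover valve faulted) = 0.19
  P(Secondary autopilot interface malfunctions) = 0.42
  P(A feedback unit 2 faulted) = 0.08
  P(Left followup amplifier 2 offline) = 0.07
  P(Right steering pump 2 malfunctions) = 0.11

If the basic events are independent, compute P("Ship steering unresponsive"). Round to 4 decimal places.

0.2120

P(Starboard system inoperative) [OR] = 1 − (1−0.18) × (1−0.06) × (1−0.28) = 0.445024
P(Followup chain unavailable) [OR] = 1 − (1−0.445024) × (1−0.45) × (1−0.22) = 0.761915
P(Port system fails) [AND] = 0.23 × 0.761915 × 0.12 = 0.021029
P(NFU path lost) [AND] = 0.31 × 0.19 = 0.058900
P(Pump set fails) [OR] = 1 − (1−0.42) × (1−0.08) = 0.466400
P(Rudder loop inoperative) [AND] = 0.058900 × 0.466400 = 0.027471
P(Ship steering unresponsive) [OR] = 1 − (1−0.021029) × (1−0.027471) × (1−0.07) × (1−0.11) = 0.211965
Rounded to 4 decimal places: P(Ship steering unresponsive) ≈ 0.2120.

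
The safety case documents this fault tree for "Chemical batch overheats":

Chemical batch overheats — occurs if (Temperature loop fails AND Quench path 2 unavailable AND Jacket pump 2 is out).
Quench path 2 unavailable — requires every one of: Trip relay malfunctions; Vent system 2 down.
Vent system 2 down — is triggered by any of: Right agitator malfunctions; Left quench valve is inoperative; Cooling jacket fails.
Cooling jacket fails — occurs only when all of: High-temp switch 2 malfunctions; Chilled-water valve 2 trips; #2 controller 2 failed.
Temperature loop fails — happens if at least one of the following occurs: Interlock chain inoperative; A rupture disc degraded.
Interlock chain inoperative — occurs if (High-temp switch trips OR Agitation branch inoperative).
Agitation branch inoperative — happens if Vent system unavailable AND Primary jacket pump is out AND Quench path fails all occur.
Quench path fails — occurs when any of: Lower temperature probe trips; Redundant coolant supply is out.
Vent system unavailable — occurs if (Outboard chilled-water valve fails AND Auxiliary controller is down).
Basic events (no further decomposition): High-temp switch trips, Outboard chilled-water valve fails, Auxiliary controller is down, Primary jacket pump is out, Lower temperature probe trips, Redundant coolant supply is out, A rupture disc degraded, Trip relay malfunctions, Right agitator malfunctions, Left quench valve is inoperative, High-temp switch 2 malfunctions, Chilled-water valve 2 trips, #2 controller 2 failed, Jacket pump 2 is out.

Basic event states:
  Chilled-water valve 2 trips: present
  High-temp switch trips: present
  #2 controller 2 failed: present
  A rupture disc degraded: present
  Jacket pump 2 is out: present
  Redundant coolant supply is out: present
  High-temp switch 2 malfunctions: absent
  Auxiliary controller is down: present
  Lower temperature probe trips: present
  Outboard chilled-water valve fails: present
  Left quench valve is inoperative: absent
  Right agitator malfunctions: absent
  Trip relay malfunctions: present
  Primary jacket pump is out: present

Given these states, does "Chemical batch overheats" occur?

No

Vent system unavailable [AND]: Outboard chilled-water valve fails=occurs, Auxiliary controller is down=occurs → all inputs occur → occurs.
Quench path fails [OR]: Lower temperature probe trips=occurs, Redundant coolant supply is out=occurs → at least one input occurs → occurs.
Agitation branch inoperative [AND]: Vent system unavailable=occurs, Primary jacket pump is out=occurs, Quench path fails=occurs → all inputs occur → occurs.
Interlock chain inoperative [OR]: High-temp switch trips=occurs, Agitation branch inoperative=occurs → at least one input occurs → occurs.
Temperature loop fails [OR]: Interlock chain inoperative=occurs, A rupture disc degraded=occurs → at least one input occurs → occurs.
Cooling jacket fails [AND]: High-temp switch 2 malfunctions=not, Chilled-water valve 2 trips=occurs, #2 controller 2 failed=occurs → not all inputs occur → does not occur.
Vent system 2 down [OR]: Right agitator malfunctions=not, Left quench valve is inoperative=not, Cooling jacket fails=not → no input occurs → does not occur.
Quench path 2 unavailable [AND]: Trip relay malfunctions=occurs, Vent system 2 down=not → not all inputs occur → does not occur.
Chemical batch overheats [AND]: Temperature loop fails=occurs, Quench path 2 unavailable=not, Jacket pump 2 is out=occurs → not all inputs occur → does not occur.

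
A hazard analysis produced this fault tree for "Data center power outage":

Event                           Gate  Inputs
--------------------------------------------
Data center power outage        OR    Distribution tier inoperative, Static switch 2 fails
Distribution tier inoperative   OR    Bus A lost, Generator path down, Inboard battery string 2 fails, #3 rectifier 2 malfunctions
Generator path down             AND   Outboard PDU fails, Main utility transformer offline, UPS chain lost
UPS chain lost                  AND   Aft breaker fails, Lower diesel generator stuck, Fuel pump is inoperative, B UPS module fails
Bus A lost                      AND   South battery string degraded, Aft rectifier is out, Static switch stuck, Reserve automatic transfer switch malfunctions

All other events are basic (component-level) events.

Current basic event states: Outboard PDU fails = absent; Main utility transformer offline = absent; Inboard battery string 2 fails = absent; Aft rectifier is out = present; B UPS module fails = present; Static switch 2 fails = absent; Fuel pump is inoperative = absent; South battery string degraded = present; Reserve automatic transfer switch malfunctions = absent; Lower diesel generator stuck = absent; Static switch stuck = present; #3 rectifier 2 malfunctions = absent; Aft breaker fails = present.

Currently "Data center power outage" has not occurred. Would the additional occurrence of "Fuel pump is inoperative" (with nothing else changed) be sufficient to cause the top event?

Counterfactual: set "Fuel pump is inoperative" to occurred.
Bus A lost [AND]: South battery string degraded=occurs, Aft rectifier is out=occurs, Static switch stuck=occurs, Reserve automatic transfer switch malfunctions=not → not all inputs occur → does not occur.
UPS chain lost [AND]: Aft breaker fails=occurs, Lower diesel generator stuck=not, Fuel pump is inoperative=occurs, B UPS module fails=occurs → not all inputs occur → does not occur.
Generator path down [AND]: Outboard PDU fails=not, Main utility transformer offline=not, UPS chain lost=not → not all inputs occur → does not occur.
Distribution tier inoperative [OR]: Bus A lost=not, Generator path down=not, Inboard battery string 2 fails=not, #3 rectifier 2 malfunctions=not → no input occurs → does not occur.
Data center power outage [OR]: Distribution tier inoperative=not, Static switch 2 fails=not → no input occurs → does not occur.

No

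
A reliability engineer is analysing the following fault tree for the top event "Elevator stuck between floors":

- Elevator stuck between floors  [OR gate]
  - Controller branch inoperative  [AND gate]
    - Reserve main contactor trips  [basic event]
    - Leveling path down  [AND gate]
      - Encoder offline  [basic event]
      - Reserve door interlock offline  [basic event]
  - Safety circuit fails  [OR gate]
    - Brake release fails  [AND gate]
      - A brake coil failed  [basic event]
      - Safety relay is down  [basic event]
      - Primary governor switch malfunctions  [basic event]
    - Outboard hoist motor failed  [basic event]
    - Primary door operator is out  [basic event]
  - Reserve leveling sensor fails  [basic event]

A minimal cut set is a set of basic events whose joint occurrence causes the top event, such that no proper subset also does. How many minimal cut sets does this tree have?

5

Leveling path down [AND]: one cut set from each child combined → 1 × 1 = 1 cut set(s).
Controller branch inoperative [AND]: one cut set from each child combined → 1 × 1 = 1 cut set(s).
Brake release fails [AND]: one cut set from each child combined → 1 × 1 × 1 = 1 cut set(s).
Safety circuit fails [OR]: union of children's cut sets → 3 cut set(s).
Elevator stuck between floors [OR]: union of children's cut sets → 5 cut set(s).
Minimal cut sets: {Encoder offline, Reserve door interlock offline, Reserve main contactor trips}; {A brake coil failed, Primary governor switch malfunctions, Safety relay is down}; {Outboard hoist motor failed}; {Primary door operator is out}; {Reserve leveling sensor fails}.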